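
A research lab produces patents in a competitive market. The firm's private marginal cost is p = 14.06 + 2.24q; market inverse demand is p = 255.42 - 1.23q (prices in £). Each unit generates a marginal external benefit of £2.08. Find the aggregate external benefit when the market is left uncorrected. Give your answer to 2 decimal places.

£144.68

Market equilibrium (private): 14.06 + 2.24q = 255.42 - 1.23q → q_m = 69.5562.
Total external benefit = MEB × q_m = 2.08 × 69.5562 = 144.6769.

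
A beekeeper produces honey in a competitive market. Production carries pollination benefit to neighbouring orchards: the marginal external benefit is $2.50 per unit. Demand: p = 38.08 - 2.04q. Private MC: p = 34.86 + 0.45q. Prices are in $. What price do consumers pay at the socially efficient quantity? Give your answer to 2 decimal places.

Social marginal cost = private MC − MEB = 32.36 + 0.45q.
Set SMC = demand: 32.36 + 0.45q = 38.08 - 2.04q → q* = 2.2972.
Consumer price on the demand curve at q*: 38.08 − 2.04×2.2972 = 33.3937.

P = $33.39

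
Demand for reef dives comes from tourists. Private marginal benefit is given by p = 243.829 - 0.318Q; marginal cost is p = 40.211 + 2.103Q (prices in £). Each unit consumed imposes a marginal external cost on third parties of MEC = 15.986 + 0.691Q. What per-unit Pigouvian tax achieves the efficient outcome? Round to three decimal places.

tax = £57.649 per unit

Social marginal benefit = demand − MEC = 227.843 - 1.009Q.
Set SMB = MC: 227.843 - 1.009Q = 40.211 + 2.103Q → Q* = 60.2931.
The Pigouvian tax equals MEC at Q*: 15.986 + 0.691×60.2931 = 57.6485.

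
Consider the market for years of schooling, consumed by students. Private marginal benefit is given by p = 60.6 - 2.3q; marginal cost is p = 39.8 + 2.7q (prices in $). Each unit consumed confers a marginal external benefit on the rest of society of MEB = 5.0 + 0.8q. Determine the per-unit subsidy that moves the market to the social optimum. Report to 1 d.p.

Social marginal benefit = demand + MEB = 65.6 - 1.5q.
Set SMB = MC: 65.6 - 1.5q = 39.8 + 2.7q → q* = 6.1429.
The Pigouvian subsidy equals MEB at q*: 5.0 + 0.8×6.1429 = 9.9143.

subsidy = $9.9 per unit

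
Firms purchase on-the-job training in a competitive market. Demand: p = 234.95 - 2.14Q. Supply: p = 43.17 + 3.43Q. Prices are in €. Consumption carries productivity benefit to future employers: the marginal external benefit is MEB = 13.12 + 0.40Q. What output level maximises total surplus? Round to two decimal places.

Social marginal benefit = demand + MEB = 248.07 - 1.74Q.
Set SMB = MC: 248.07 - 1.74Q = 43.17 + 3.43Q → Q* = 39.6325.

Q* = 39.63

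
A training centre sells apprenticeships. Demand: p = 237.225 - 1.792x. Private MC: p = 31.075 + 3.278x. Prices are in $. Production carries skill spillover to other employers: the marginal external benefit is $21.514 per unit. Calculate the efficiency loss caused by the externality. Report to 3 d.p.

Market equilibrium (private): 31.075 + 3.278x = 237.225 - 1.792x → x_m = 40.6607.
Social marginal cost = private MC − MEB = 9.561 + 3.278x.
Set SMC = demand: 9.561 + 3.278x = 237.225 - 1.792x → x* = 44.9041.
The loss is the area between SMC and demand from x* to x_m; with linear curves that's a triangle of height MEB(x_m).
DWL = ½ × 4.2434 × 21.5140 = 45.6463.

DWL = $45.646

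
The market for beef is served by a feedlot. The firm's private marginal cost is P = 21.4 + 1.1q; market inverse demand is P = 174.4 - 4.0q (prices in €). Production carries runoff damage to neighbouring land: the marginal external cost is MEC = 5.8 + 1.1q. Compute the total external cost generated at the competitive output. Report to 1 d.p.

€669.0

Market equilibrium (private): 21.4 + 1.1q = 174.4 - 4.0q → q_m = 30.0000.
Total external cost = ∫₀^{q_m} (5.8 + 1.1q) dq = 5.8×30.0000 + ½×1.1×30.0000² = 669.0000.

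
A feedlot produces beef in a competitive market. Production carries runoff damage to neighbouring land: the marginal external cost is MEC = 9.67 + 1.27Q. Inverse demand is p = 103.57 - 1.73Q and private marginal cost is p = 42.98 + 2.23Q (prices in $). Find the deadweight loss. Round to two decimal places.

Market equilibrium (private): 42.98 + 2.23Q = 103.57 - 1.73Q → Q_m = 15.3005.
Social marginal cost = private MC + MEC = 52.65 + 3.50Q.
Set SMC = demand: 52.65 + 3.50Q = 103.57 - 1.73Q → Q* = 9.7361.
Between Q* and Q_m the wedge SMC − demand runs linearly from 0 to MEC(Q_m), so the loss is a triangle.
DWL = ½ × 5.5644 × 29.1016 = 80.9665.

DWL = $80.97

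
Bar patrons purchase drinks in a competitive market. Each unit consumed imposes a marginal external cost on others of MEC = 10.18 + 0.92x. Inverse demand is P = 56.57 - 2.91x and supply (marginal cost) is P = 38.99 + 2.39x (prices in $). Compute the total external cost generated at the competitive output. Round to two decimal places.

$38.83

Market equilibrium (private): 38.99 + 2.39x = 56.57 - 2.91x → x_m = 3.3170.
Total external cost = ∫₀^{x_m} (10.18 + 0.92x) dx = 10.18×3.3170 + ½×0.92×3.3170² = 38.8282.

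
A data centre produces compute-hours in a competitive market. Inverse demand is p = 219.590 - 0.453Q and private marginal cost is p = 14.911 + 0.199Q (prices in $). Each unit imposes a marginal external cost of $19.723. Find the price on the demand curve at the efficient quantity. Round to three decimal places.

P = $91.085

Social marginal cost = private MC + MEC = 34.634 + 0.199Q.
Set SMC = demand: 34.634 + 0.199Q = 219.590 - 0.453Q → Q* = 283.6748.
Consumer price on the demand curve at Q*: 219.590 − 0.453×283.6748 = 91.0853.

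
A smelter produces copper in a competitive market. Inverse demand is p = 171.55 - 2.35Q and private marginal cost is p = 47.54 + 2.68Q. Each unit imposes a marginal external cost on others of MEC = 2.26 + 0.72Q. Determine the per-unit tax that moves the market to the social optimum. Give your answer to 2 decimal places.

Social marginal cost = private MC + MEC = 49.80 + 3.40Q.
Set SMC = demand: 49.80 + 3.40Q = 171.55 - 2.35Q → Q* = 21.1739.
The Pigouvian tax equals MEC at Q*: 2.26 + 0.72×21.1739 = 17.5052.

tax = 17.51 per unit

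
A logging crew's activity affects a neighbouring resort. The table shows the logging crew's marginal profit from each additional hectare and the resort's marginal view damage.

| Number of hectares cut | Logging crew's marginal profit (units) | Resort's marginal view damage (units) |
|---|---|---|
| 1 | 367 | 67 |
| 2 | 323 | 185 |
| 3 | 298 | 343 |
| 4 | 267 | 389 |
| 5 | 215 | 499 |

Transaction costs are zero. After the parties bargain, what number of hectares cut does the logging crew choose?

Bargaining reaches the level where marginal profit last exceeds marginal view damage.
That holds through level 2 (323 ≥ 185) but not at 3 (298 < 343).

2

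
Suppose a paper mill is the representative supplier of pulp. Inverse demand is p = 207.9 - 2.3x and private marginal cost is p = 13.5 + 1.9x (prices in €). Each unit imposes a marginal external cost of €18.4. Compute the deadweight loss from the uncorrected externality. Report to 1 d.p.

DWL = €40.3

Market equilibrium (private): 13.5 + 1.9x = 207.9 - 2.3x → x_m = 46.2857.
Social marginal cost = private MC + MEC = 31.9 + 1.9x.
Set SMC = demand: 31.9 + 1.9x = 207.9 - 2.3x → x* = 41.9048.
The loss is the area between SMC and demand from x* to x_m; with linear curves that's a triangle of height MEC(x_m).
DWL = ½ × 4.3809 × 18.4000 = 40.3043.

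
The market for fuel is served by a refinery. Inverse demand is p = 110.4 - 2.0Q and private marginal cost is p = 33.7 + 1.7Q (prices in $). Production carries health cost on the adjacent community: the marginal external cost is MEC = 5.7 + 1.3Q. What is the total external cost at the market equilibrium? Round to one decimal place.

$397.5

Market equilibrium (private): 33.7 + 1.7Q = 110.4 - 2.0Q → Q_m = 20.7297.
Total external cost = ∫₀^{Q_m} (5.7 + 1.3Q) dQ = 5.7×20.7297 + ½×1.3×20.7297² = 397.4776.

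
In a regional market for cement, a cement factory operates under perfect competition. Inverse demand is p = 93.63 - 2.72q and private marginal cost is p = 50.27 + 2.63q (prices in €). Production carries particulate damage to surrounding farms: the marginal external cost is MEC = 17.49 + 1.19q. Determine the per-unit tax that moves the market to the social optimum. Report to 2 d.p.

Social marginal cost = private MC + MEC = 67.76 + 3.82q.
Set SMC = demand: 67.76 + 3.82q = 93.63 - 2.72q → q* = 3.9557.
The Pigouvian tax equals MEC at q*: 17.49 + 1.19×3.9557 = 22.1973.

tax = €22.20 per unit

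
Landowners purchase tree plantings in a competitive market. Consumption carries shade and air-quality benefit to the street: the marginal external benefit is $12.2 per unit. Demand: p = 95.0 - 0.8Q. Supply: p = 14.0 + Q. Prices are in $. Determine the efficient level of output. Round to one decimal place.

Q* = 51.8

Social marginal benefit = demand + MEB = 107.2 - 0.8Q.
Set SMB = MC: 107.2 - 0.8Q = 14.0 + Q → Q* = 51.7778.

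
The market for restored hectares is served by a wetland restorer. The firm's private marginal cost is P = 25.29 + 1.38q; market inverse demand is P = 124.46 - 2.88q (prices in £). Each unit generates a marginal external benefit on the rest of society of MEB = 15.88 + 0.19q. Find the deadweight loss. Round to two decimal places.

DWL = £50.64

Market equilibrium (private): 25.29 + 1.38q = 124.46 - 2.88q → q_m = 23.2793.
Social marginal cost = private MC − MEB = 9.41 + 1.19q.
Set SMC = demand: 9.41 + 1.19q = 124.46 - 2.88q → q* = 28.2678.
Height of the DWL triangle at q_m is demand(q_m) − SMC(q_m) = MEB(q_m) = 20.3031.
DWL = ½ × 4.9885 × 20.3031 = 50.6410.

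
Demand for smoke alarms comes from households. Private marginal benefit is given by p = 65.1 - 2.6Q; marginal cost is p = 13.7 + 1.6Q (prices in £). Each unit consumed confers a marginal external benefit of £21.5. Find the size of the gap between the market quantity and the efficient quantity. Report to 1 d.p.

5.1 units

Market equilibrium (private): 13.7 + 1.6Q = 65.1 - 2.6Q → Q_m = 12.2381.
Social marginal benefit = demand + MEB = 86.6 - 2.6Q.
Set SMB = MC: 86.6 - 2.6Q = 13.7 + 1.6Q → Q* = 17.3571.
Gap = |12.2381 − 17.3571| = 5.1190.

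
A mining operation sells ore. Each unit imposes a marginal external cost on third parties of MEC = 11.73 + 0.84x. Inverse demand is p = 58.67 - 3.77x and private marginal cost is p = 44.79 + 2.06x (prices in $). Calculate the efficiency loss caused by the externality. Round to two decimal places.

Market equilibrium (private): 44.79 + 2.06x = 58.67 - 3.77x → x_m = 2.3808.
Social marginal cost = private MC + MEC = 56.52 + 2.90x.
Set SMC = demand: 56.52 + 2.90x = 58.67 - 3.77x → x* = 0.3223.
Between x* and x_m the wedge SMC − demand runs linearly from 0 to MEC(x_m), so the loss is a triangle.
DWL = ½ × 2.0585 × 13.7299 = 14.1315.

DWL = $14.13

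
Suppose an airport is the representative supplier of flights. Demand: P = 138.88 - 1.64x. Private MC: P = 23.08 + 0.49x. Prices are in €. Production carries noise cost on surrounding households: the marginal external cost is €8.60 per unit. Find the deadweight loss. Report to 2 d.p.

Market equilibrium (private): 23.08 + 0.49x = 138.88 - 1.64x → x_m = 54.3662.
Social marginal cost = private MC + MEC = 31.68 + 0.49x.
Set SMC = demand: 31.68 + 0.49x = 138.88 - 1.64x → x* = 50.3286.
Between x* and x_m the wedge SMC − demand runs linearly from 0 to MEC(x_m), so the loss is a triangle.
DWL = ½ × 4.0376 × 8.6000 = 17.3617.

DWL = €17.36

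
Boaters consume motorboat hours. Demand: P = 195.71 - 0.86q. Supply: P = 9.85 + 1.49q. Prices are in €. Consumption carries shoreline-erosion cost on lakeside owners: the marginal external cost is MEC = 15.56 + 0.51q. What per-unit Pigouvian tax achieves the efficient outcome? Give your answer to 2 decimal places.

tax = €45.93 per unit

Social marginal benefit = demand − MEC = 180.15 - 1.37q.
Set SMB = MC: 180.15 - 1.37q = 9.85 + 1.49q → q* = 59.5455.
The Pigouvian tax equals MEC at q*: 15.56 + 0.51×59.5455 = 45.9282.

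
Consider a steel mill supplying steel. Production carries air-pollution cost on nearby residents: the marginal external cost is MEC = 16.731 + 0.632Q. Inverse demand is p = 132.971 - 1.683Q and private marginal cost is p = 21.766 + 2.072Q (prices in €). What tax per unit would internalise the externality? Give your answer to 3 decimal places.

Social marginal cost = private MC + MEC = 38.497 + 2.704Q.
Set SMC = demand: 38.497 + 2.704Q = 132.971 - 1.683Q → Q* = 21.5350.
The Pigouvian tax equals MEC at Q*: 16.731 + 0.632×21.5350 = 30.3411.

tax = €30.341 per unit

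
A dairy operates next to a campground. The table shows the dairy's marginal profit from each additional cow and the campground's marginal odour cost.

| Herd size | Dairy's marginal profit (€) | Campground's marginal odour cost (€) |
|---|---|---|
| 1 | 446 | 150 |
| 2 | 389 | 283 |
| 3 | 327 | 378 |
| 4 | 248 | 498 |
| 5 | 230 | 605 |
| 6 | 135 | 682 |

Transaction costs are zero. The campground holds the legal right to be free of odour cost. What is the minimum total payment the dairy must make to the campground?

Efficient level: marginal profit ≥ marginal odour cost through level 2, so k* = 2.
With the campground holding the right, the dairy must at least compensate total damage at k*: 150 + 283 = 433.

€433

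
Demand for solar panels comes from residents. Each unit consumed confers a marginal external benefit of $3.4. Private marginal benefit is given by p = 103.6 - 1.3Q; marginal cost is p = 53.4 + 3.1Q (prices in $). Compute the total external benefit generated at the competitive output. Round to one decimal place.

Market equilibrium (private): 53.4 + 3.1Q = 103.6 - 1.3Q → Q_m = 11.4091.
Total external benefit = MEB × Q_m = 3.4 × 11.4091 = 38.7909.

$38.8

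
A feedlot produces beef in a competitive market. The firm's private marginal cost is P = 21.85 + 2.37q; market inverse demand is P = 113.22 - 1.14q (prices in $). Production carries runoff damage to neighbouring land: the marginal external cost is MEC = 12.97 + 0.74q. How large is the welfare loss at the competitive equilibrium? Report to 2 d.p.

DWL = $122.23

Market equilibrium (private): 21.85 + 2.37q = 113.22 - 1.14q → q_m = 26.0313.
Social marginal cost = private MC + MEC = 34.82 + 3.11q.
Set SMC = demand: 34.82 + 3.11q = 113.22 - 1.14q → q* = 18.4471.
The welfare-loss triangle has base |q_m − q*| and height MEC(q_m) (the vertical gap between SMC and demand is zero at q* and MEC at q_m).
DWL = ½ × 7.5842 × 32.2332 = 122.2315.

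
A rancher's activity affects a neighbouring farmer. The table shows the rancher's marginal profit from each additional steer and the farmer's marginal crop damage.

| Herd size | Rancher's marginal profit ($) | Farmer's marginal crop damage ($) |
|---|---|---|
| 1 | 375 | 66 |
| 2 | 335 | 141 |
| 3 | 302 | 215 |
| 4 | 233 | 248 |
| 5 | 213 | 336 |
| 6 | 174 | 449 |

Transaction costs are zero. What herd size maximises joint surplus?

3

Bargaining reaches the level where marginal profit last exceeds marginal crop damage.
That holds through level 3 (302 ≥ 215) but not at 4 (233 < 248).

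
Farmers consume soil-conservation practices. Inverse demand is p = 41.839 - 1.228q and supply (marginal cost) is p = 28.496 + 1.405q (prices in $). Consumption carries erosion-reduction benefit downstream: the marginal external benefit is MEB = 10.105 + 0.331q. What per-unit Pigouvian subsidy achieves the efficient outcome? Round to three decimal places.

subsidy = $13.477 per unit

Social marginal benefit = demand + MEB = 51.944 - 0.897q.
Set SMB = MC: 51.944 - 0.897q = 28.496 + 1.405q → q* = 10.1859.
The Pigouvian subsidy equals MEB at q*: 10.105 + 0.331×10.1859 = 13.4765.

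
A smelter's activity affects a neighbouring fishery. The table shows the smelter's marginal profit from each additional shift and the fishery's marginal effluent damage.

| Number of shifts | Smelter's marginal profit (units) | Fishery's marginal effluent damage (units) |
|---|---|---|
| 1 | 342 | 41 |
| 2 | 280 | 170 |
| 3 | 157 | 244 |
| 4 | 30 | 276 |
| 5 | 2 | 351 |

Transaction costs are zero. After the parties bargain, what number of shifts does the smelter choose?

Bargaining reaches the level where marginal profit last exceeds marginal effluent damage.
That holds through level 2 (280 ≥ 170) but not at 3 (157 < 244).

2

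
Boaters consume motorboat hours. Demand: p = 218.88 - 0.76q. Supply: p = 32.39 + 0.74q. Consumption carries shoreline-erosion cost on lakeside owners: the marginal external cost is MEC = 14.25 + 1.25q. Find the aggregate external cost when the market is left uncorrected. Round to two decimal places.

11432.36

Market equilibrium (private): 32.39 + 0.74q = 218.88 - 0.76q → q_m = 124.3267.
Total external cost = ∫₀^{q_m} (14.25 + 1.25q) dq = 14.25×124.3267 + ½×1.25×124.3267² = 11432.3607.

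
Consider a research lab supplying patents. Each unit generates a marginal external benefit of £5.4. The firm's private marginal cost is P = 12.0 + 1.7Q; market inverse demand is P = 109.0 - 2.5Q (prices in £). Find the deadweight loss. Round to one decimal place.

DWL = £3.5

Market equilibrium (private): 12.0 + 1.7Q = 109.0 - 2.5Q → Q_m = 23.0952.
Social marginal cost = private MC − MEB = 6.6 + 1.7Q.
Set SMC = demand: 6.6 + 1.7Q = 109.0 - 2.5Q → Q* = 24.3810.
Height of the DWL triangle at Q_m is demand(Q_m) − SMC(Q_m) = MEB(Q_m) = 5.4000.
DWL = ½ × 1.2858 × 5.4000 = 3.4717.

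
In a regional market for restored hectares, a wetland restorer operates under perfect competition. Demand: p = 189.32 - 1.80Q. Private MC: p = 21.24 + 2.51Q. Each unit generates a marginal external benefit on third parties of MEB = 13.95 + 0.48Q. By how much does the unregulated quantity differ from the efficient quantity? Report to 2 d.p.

Market equilibrium (private): 21.24 + 2.51Q = 189.32 - 1.80Q → Q_m = 38.9977.
Social marginal cost = private MC − MEB = 7.29 + 2.03Q.
Set SMC = demand: 7.29 + 2.03Q = 189.32 - 1.80Q → Q* = 47.5274.
Gap = |38.9977 − 47.5274| = 8.5297.

8.53 units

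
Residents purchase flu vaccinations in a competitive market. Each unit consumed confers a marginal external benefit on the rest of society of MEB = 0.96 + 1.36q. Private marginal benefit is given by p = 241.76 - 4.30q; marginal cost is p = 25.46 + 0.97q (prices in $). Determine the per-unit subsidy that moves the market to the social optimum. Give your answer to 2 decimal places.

subsidy = $76.53 per unit

Social marginal benefit = demand + MEB = 242.72 - 2.94q.
Set SMB = MC: 242.72 - 2.94q = 25.46 + 0.97q → q* = 55.5652.
The Pigouvian subsidy equals MEB at q*: 0.96 + 1.36×55.5652 = 76.5287.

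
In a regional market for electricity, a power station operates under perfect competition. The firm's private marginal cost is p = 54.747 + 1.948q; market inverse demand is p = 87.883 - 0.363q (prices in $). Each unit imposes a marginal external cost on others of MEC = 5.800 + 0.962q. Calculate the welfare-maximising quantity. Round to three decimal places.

q* = 8.352

Social marginal cost = private MC + MEC = 60.547 + 2.910q.
Set SMC = demand: 60.547 + 2.910q = 87.883 - 0.363q → q* = 8.3520.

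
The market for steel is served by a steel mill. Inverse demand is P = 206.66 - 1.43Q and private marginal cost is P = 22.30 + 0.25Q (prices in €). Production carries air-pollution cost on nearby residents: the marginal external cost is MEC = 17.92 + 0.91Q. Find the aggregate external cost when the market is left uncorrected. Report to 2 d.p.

€7445.82

Market equilibrium (private): 22.30 + 0.25Q = 206.66 - 1.43Q → Q_m = 109.7381.
Total external cost = ∫₀^{Q_m} (17.92 + 0.91Q) dQ = 17.92×109.7381 + ½×0.91×109.7381² = 7445.8218.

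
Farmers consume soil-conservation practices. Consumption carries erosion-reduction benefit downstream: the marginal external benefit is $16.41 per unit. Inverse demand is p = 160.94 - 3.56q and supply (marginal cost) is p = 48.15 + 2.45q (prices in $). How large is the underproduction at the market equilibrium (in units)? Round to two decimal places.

2.73 units

Market equilibrium (private): 48.15 + 2.45q = 160.94 - 3.56q → q_m = 18.7671.
Social marginal benefit = demand + MEB = 177.35 - 3.56q.
Set SMB = MC: 177.35 - 3.56q = 48.15 + 2.45q → q* = 21.4975.
Gap = |18.7671 − 21.4975| = 2.7304.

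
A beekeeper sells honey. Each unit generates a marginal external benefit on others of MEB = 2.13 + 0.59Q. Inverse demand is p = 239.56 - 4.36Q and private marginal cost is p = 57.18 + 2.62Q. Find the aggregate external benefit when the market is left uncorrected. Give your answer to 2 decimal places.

Market equilibrium (private): 57.18 + 2.62Q = 239.56 - 4.36Q → Q_m = 26.1289.
Total external benefit = ∫₀^{Q_m} (2.13 + 0.59Q) dQ = 2.13×26.1289 + ½×0.59×26.1289² = 257.0568.

257.06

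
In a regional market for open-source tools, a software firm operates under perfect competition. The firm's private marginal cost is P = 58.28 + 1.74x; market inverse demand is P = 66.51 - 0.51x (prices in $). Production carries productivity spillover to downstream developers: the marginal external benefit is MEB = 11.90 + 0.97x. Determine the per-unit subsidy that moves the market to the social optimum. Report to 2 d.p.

subsidy = $27.15 per unit

Social marginal cost = private MC − MEB = 46.38 + 0.77x.
Set SMC = demand: 46.38 + 0.77x = 66.51 - 0.51x → x* = 15.7266.
The Pigouvian subsidy equals MEB at x*: 11.90 + 0.97×15.7266 = 27.1548.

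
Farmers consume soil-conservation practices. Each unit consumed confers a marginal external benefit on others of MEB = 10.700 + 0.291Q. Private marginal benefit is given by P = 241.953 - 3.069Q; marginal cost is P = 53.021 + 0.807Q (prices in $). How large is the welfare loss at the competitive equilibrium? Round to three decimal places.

Market equilibrium (private): 53.021 + 0.807Q = 241.953 - 3.069Q → Q_m = 48.7441.
Social marginal benefit = demand + MEB = 252.653 - 2.778Q.
Set SMB = MC: 252.653 - 2.778Q = 53.021 + 0.807Q → Q* = 55.6854.
The welfare-loss triangle has base |Q_m − Q*| and height MEB(Q_m) (the vertical gap between SMB and MC is zero at Q* and MEB at Q_m).
DWL = ½ × 6.9413 × 24.8845 = 86.3654.

DWL = $86.365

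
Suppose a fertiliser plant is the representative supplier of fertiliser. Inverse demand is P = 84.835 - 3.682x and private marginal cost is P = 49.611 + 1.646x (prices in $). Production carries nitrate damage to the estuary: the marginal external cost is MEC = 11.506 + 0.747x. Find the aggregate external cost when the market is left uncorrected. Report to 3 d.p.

$92.392

Market equilibrium (private): 49.611 + 1.646x = 84.835 - 3.682x → x_m = 6.6111.
Total external cost = ∫₀^{x_m} (11.506 + 0.747x) dx = 11.506×6.6111 + ½×0.747×6.6111² = 92.3917.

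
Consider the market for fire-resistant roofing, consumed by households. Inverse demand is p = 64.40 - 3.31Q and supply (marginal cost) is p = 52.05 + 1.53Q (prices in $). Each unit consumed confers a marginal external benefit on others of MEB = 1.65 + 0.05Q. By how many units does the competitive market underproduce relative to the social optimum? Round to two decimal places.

0.37 units

Market equilibrium (private): 52.05 + 1.53Q = 64.40 - 3.31Q → Q_m = 2.5517.
Social marginal benefit = demand + MEB = 66.05 - 3.26Q.
Set SMB = MC: 66.05 - 3.26Q = 52.05 + 1.53Q → Q* = 2.9228.
Gap = |2.5517 − 2.9228| = 0.3711.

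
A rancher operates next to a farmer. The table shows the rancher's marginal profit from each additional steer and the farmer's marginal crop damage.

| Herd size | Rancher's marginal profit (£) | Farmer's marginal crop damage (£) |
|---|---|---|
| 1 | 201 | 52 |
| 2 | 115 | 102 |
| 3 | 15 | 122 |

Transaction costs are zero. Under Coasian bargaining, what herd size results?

2

Bargaining reaches the level where marginal profit last exceeds marginal crop damage.
That holds through level 2 (115 ≥ 102) but not at 3 (15 < 122).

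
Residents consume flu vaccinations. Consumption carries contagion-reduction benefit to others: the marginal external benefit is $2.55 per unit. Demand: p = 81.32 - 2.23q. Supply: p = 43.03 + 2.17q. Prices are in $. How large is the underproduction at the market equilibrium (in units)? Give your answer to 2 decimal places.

0.58 units

Market equilibrium (private): 43.03 + 2.17q = 81.32 - 2.23q → q_m = 8.7023.
Social marginal benefit = demand + MEB = 83.87 - 2.23q.
Set SMB = MC: 83.87 - 2.23q = 43.03 + 2.17q → q* = 9.2818.
Gap = |8.7023 − 9.2818| = 0.5795.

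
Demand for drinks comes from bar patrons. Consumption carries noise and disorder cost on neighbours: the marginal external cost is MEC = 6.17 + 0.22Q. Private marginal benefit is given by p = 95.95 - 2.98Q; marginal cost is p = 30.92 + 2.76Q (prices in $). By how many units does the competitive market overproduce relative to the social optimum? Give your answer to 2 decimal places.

Market equilibrium (private): 30.92 + 2.76Q = 95.95 - 2.98Q → Q_m = 11.3293.
Social marginal benefit = demand − MEC = 89.78 - 3.20Q.
Set SMB = MC: 89.78 - 3.20Q = 30.92 + 2.76Q → Q* = 9.8758.
Gap = |11.3293 − 9.8758| = 1.4535.

1.45 units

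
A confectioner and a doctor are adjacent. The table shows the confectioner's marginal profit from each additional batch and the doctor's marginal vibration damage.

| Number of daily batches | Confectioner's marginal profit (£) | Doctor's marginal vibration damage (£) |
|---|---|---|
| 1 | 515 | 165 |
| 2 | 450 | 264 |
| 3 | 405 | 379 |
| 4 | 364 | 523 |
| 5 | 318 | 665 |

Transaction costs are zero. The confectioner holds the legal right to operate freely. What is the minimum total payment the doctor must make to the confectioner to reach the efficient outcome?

Left alone the confectioner would choose level 5 (marginal profit stays positive).
Efficient level: k* = 3 (marginal profit ≥ marginal vibration damage through 3).
The doctor must at least cover the confectioner's forgone profit from cutting 5→3: 364 + 318 = 682.

£682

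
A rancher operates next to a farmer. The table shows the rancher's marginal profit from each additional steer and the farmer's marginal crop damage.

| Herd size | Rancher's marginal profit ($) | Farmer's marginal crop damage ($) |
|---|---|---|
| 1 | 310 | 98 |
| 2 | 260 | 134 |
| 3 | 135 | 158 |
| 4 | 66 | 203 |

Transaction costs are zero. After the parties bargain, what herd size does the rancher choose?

Bargaining reaches the level where marginal profit last exceeds marginal crop damage.
That holds through level 2 (260 ≥ 134) but not at 3 (135 < 158).

2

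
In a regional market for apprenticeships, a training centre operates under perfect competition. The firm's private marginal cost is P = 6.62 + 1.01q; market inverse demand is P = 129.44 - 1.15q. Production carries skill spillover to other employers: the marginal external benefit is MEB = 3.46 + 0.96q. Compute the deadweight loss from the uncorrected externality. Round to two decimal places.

Market equilibrium (private): 6.62 + 1.01q = 129.44 - 1.15q → q_m = 56.8611.
Social marginal cost = private MC − MEB = 3.16 + 0.05q.
Set SMC = demand: 3.16 + 0.05q = 129.44 - 1.15q → q* = 105.2333.
The loss is the area between SMC and demand from q* to q_m; with linear curves that's a triangle of height MEB(q_m).
DWL = ½ × 48.3722 × 58.0467 = 1403.9233.

DWL = 1403.92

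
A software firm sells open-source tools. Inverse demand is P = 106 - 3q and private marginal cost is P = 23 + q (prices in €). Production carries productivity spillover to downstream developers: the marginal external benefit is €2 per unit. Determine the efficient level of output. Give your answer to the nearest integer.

Social marginal cost = private MC − MEB = 21 + q.
Set SMC = demand: 21 + q = 106 - 3q → q* = 21.2500.

q* = 21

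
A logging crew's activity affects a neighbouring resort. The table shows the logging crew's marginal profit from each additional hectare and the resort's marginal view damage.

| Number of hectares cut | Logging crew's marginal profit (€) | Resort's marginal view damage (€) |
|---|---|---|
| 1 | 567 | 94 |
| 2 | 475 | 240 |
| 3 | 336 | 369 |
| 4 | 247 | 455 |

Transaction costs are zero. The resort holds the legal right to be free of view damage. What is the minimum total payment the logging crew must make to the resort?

€334

Efficient level: marginal profit ≥ marginal view damage through level 2, so k* = 2.
With the resort holding the right, the logging crew must at least compensate total damage at k*: 94 + 240 = 334.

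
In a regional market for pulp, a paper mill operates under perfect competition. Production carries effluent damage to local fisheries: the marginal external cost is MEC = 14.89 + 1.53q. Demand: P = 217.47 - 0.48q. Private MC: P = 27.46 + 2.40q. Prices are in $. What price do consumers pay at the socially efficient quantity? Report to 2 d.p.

P = $198.41

Social marginal cost = private MC + MEC = 42.35 + 3.93q.
Set SMC = demand: 42.35 + 3.93q = 217.47 - 0.48q → q* = 39.7098.
Consumer price on the demand curve at q*: 217.47 − 0.48×39.7098 = 198.4093.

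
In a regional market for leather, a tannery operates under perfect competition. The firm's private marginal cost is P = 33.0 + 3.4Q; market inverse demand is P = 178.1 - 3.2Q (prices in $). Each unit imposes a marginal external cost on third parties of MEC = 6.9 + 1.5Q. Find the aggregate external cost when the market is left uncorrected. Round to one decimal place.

$514.2

Market equilibrium (private): 33.0 + 3.4Q = 178.1 - 3.2Q → Q_m = 21.9848.
Total external cost = ∫₀^{Q_m} (6.9 + 1.5Q) dQ = 6.9×21.9848 + ½×1.5×21.9848² = 514.1937.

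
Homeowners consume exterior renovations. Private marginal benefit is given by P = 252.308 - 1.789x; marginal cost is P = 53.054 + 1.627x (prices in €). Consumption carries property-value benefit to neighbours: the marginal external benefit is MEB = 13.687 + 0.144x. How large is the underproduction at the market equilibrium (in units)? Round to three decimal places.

Market equilibrium (private): 53.054 + 1.627x = 252.308 - 1.789x → x_m = 58.3296.
Social marginal benefit = demand + MEB = 265.995 - 1.645x.
Set SMB = MC: 265.995 - 1.645x = 53.054 + 1.627x → x* = 65.0798.
Gap = |58.3296 − 65.0798| = 6.7502.

6.750 units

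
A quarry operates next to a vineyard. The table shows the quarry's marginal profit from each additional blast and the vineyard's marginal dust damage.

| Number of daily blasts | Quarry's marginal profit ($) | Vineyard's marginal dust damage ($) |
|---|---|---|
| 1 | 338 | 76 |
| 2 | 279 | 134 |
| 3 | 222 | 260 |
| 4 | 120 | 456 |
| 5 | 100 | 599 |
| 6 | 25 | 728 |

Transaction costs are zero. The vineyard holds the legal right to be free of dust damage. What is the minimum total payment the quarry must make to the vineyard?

$210

Efficient level: marginal profit ≥ marginal dust damage through level 2, so k* = 2.
With the vineyard holding the right, the quarry must at least compensate total damage at k*: 76 + 134 = 210.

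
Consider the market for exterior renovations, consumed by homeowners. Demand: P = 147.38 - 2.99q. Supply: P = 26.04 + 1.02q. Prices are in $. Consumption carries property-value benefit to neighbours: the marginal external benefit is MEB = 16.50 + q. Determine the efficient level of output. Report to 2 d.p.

Social marginal benefit = demand + MEB = 163.88 - 1.99q.
Set SMB = MC: 163.88 - 1.99q = 26.04 + 1.02q → q* = 45.7940.

q* = 45.79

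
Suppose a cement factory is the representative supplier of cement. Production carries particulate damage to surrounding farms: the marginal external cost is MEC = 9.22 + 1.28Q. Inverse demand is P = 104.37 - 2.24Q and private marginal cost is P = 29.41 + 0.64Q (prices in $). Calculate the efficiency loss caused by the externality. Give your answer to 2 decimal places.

Market equilibrium (private): 29.41 + 0.64Q = 104.37 - 2.24Q → Q_m = 26.0278.
Social marginal cost = private MC + MEC = 38.63 + 1.92Q.
Set SMC = demand: 38.63 + 1.92Q = 104.37 - 2.24Q → Q* = 15.8029.
The welfare-loss triangle has base |Q_m − Q*| and height MEC(Q_m) (the vertical gap between SMC and demand is zero at Q* and MEC at Q_m).
DWL = ½ × 10.2249 × 42.5356 = 217.4611.

DWL = $217.46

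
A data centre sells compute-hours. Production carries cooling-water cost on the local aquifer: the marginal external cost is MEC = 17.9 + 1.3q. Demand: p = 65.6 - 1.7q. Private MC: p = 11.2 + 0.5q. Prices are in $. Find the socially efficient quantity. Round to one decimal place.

q* = 10.4

Social marginal cost = private MC + MEC = 29.1 + 1.8q.
Set SMC = demand: 29.1 + 1.8q = 65.6 - 1.7q → q* = 10.4286.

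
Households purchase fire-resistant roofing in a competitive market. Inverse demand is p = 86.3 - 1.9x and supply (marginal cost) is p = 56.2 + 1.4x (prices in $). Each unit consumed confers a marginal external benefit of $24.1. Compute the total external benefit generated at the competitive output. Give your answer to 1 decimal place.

$219.8

Market equilibrium (private): 56.2 + 1.4x = 86.3 - 1.9x → x_m = 9.1212.
Total external benefit = MEB × x_m = 24.1 × 9.1212 = 219.8209.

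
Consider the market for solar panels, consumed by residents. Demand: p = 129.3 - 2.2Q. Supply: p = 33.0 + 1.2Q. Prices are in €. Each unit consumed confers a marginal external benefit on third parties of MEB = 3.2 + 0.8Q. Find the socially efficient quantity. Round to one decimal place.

Social marginal benefit = demand + MEB = 132.5 - 1.4Q.
Set SMB = MC: 132.5 - 1.4Q = 33.0 + 1.2Q → Q* = 38.2692.

Q* = 38.3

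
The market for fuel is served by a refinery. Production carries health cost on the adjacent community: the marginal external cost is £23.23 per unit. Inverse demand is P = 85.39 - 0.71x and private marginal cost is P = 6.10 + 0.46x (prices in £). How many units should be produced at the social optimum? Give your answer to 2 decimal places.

Social marginal cost = private MC + MEC = 29.33 + 0.46x.
Set SMC = demand: 29.33 + 0.46x = 85.39 - 0.71x → x* = 47.9145.

x* = 47.91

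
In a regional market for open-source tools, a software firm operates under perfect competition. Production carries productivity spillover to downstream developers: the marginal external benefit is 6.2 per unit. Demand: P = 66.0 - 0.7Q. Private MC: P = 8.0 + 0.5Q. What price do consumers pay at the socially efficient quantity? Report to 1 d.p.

Social marginal cost = private MC − MEB = 1.8 + 0.5Q.
Set SMC = demand: 1.8 + 0.5Q = 66.0 - 0.7Q → Q* = 53.5000.
Consumer price on the demand curve at Q*: 66.0 − 0.7×53.5000 = 28.5500.

P = 28.6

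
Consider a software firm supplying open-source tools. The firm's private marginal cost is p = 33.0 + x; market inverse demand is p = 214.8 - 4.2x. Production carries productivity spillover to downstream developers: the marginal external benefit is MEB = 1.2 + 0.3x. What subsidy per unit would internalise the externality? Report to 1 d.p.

Social marginal cost = private MC − MEB = 31.8 + 0.7x.
Set SMC = demand: 31.8 + 0.7x = 214.8 - 4.2x → x* = 37.3469.
The Pigouvian subsidy equals MEB at x*: 1.2 + 0.3×37.3469 = 12.4041.

subsidy = 12.4 per unit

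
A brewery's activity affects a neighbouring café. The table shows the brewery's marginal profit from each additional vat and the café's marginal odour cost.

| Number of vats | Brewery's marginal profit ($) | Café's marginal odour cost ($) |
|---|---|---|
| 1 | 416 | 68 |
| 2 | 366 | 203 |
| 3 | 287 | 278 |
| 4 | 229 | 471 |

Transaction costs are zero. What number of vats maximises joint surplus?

Bargaining reaches the level where marginal profit last exceeds marginal odour cost.
That holds through level 3 (287 ≥ 278) but not at 4 (229 < 471).

3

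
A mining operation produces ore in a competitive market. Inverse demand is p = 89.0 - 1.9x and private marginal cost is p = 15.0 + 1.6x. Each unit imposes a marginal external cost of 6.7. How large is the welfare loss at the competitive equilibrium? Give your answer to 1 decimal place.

DWL = 6.4

Market equilibrium (private): 15.0 + 1.6x = 89.0 - 1.9x → x_m = 21.1429.
Social marginal cost = private MC + MEC = 21.7 + 1.6x.
Set SMC = demand: 21.7 + 1.6x = 89.0 - 1.9x → x* = 19.2286.
Between x* and x_m the wedge SMC − demand runs linearly from 0 to MEC(x_m), so the loss is a triangle.
DWL = ½ × 1.9143 × 6.7000 = 6.4129.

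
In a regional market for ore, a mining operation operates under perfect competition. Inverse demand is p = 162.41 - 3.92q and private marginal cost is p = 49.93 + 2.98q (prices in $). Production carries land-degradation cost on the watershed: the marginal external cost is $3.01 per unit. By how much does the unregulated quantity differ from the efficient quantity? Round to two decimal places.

0.44 units

Market equilibrium (private): 49.93 + 2.98q = 162.41 - 3.92q → q_m = 16.3014.
Social marginal cost = private MC + MEC = 52.94 + 2.98q.
Set SMC = demand: 52.94 + 2.98q = 162.41 - 3.92q → q* = 15.8652.
Gap = |16.3014 − 15.8652| = 0.4362.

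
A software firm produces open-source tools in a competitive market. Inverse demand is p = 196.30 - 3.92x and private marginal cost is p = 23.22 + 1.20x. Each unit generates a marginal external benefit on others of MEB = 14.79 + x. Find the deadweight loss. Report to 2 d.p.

Market equilibrium (private): 23.22 + 1.20x = 196.30 - 3.92x → x_m = 33.8047.
Social marginal cost = private MC − MEB = 8.43 + 0.20x.
Set SMC = demand: 8.43 + 0.20x = 196.30 - 3.92x → x* = 45.5995.
Height of the DWL triangle at x_m is demand(x_m) − SMC(x_m) = MEB(x_m) = 48.5947.
DWL = ½ × 11.7948 × 48.5947 = 286.5824.

DWL = 286.58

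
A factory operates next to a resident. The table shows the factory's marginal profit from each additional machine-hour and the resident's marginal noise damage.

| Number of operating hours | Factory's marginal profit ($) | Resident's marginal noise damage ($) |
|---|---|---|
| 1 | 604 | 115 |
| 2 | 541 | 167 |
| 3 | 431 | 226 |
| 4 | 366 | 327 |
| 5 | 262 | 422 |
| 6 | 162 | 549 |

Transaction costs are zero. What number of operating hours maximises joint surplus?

4

Bargaining reaches the level where marginal profit last exceeds marginal noise damage.
That holds through level 4 (366 ≥ 327) but not at 5 (262 < 422).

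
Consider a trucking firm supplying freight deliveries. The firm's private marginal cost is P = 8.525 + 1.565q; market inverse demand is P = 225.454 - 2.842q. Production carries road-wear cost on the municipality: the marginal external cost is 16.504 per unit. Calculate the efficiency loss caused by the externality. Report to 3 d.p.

Market equilibrium (private): 8.525 + 1.565q = 225.454 - 2.842q → q_m = 49.2237.
Social marginal cost = private MC + MEC = 25.029 + 1.565q.
Set SMC = demand: 25.029 + 1.565q = 225.454 - 2.842q → q* = 45.4788.
The loss is the area between SMC and demand from q* to q_m; with linear curves that's a triangle of height MEC(q_m).
DWL = ½ × 3.7449 × 16.5040 = 30.9029.

DWL = 30.903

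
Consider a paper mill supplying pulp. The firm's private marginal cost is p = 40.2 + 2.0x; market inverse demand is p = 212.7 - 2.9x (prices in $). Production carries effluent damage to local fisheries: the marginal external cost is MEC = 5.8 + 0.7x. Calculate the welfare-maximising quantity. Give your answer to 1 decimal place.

x* = 29.8

Social marginal cost = private MC + MEC = 46.0 + 2.7x.
Set SMC = demand: 46.0 + 2.7x = 212.7 - 2.9x → x* = 29.7679.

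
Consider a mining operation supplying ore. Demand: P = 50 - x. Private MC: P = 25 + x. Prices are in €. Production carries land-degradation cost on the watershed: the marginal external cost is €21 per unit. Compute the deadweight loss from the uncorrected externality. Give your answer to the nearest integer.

DWL = €110

Market equilibrium (private): 25 + x = 50 - x → x_m = 12.5000.
Social marginal cost = private MC + MEC = 46 + x.
Set SMC = demand: 46 + x = 50 - x → x* = 2.0000.
The welfare-loss triangle has base |x_m − x*| and height MEC(x_m) (the vertical gap between SMC and demand is zero at x* and MEC at x_m).
DWL = ½ × 10.5000 × 21.0000 = 110.2500.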